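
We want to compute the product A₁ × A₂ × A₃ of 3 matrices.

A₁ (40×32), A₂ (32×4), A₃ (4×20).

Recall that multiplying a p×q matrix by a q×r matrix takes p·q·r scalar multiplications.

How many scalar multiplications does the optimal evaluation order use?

8320

Order (A₁ × (A₂ × A₃)): (A₂ × A₃): 32×4 by 4×20 → 32×20, cost 32·4·20 = 2560; (A₁ × (A₂ × A₃)): 40×32 by 32×20 → 40×20, cost 40·32·20 = 25600; cumulative 28160. Total 28160.
Order ((A₁ × A₂) × A₃): (A₁ × A₂): 40×32 by 32×4 → 40×4, cost 40·32·4 = 5120; ((A₁ × A₂) × A₃): 40×4 by 4×20 → 40×20, cost 40·4·20 = 3200; cumulative 8320. Total 8320.
Minimum: 8320.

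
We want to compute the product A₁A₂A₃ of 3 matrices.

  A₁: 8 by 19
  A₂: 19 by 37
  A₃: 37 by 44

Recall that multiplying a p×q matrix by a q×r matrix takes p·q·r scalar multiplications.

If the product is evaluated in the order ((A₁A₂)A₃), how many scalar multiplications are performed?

(A₁A₂): 8×19 by 19×37 → 8×37, cost 8·19·37 = 5624
((A₁A₂)A₃): 8×37 by 37×44 → 8×44, cost 8·37·44 = 13024; cumulative 18648
Total: 18648 scalar multiplications.

18648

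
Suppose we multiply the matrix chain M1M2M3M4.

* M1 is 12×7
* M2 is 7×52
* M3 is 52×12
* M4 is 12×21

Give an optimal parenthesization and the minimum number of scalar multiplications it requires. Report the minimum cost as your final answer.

7896

Adjacent pairs: M1M2 = 12·7·52 = 4368; M2M3 = 7·52·12 = 4368; M3M4 = 52·12·21 = 13104.
Length 3: M1..M3: k=1: 0+4368+12·7·12=5376; k=2: 4368+0+12·52·12=11856 → min 5376 | M2..M4: k=2: 0+13104+7·52·21=20748; k=3: 4368+0+7·12·21=6132 → min 6132.
Length 4: M1..M4: k=1: 0+6132+12·7·21=7896; k=2: 4368+13104+12·52·21=30576; k=3: 5376+0+12·12·21=8400 → min 7896.
Optimal parenthesization: (M1((M2M3)M4)) with cost 7896.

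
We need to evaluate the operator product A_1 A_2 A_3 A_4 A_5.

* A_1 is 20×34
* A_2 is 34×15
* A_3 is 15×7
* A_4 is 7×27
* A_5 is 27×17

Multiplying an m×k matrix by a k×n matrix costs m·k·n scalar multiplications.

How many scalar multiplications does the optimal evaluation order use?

13923

Adjacent pairs: A_1A_2 = 20·34·15 = 10200; A_2A_3 = 34·15·7 = 3570; A_3A_4 = 15·7·27 = 2835; A_4A_5 = 7·27·17 = 3213.
Length 3: A_1..A_3: k=1: 0+3570+20·34·7=8330; k=2: 10200+0+20·15·7=12300 → min 8330 | A_2..A_4: k=2: 0+2835+34·15·27=16605; k=3: 3570+0+34·7·27=9996 → min 9996 | A_3..A_5: k=3: 0+3213+15·7·17=4998; k=4: 2835+0+15·27·17=9720 → min 4998.
Length 4: A_1..A_4: k=1: 0+9996+20·34·27=28356; k=2: 10200+2835+20·15·27=21135; k=3: 8330+0+20·7·27=12110 → min 12110 | A_2..A_5: k=2: 0+4998+34·15·17=13668; k=3: 3570+3213+34·7·17=10829; k=4: 9996+0+34·27·17=25602 → min 10829.
Length 5: A_1..A_5: k=1: 0+10829+20·34·17=22389; k=2: 10200+4998+20·15·17=20298; k=3: 8330+3213+20·7·17=13923; k=4: 12110+0+20·27·17=21290 → min 13923.
Optimal order: ((A_1 (A_2 A_3)) (A_4 A_5)) with cost 13923.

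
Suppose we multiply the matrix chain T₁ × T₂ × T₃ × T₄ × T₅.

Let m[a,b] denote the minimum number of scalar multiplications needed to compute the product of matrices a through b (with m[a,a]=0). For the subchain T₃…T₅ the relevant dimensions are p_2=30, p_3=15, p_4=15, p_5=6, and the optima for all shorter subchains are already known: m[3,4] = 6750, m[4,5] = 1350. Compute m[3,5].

4050

m[3,5] = min over k∈[3,4] of m[3,k]+m[k+1,5]+p_{2}·p_k·p_{5}.
k=3: 0 + 1350 + 30·15·6 = 4050; k=4: 6750 + 0 + 30·15·6 = 9450.
Minimum: 4050 at k=3.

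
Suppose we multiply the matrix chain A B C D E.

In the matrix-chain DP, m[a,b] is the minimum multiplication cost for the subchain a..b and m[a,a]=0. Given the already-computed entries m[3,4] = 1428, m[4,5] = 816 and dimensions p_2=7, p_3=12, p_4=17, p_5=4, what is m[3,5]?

1152

m[3,5] = min over k∈[3,4] of m[3,k]+m[k+1,5]+p_{2}·p_k·p_{5}.
k=3: 0 + 816 + 7·12·4 = 1152; k=4: 1428 + 0 + 7·17·4 = 1904.
Minimum: 1152 at k=3.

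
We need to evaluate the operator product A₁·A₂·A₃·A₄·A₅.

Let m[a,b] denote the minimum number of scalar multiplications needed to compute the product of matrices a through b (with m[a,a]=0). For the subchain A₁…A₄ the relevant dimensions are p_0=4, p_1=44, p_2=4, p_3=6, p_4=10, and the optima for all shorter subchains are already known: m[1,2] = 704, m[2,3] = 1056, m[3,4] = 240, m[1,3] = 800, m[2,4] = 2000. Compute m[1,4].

m[1,4] = min over k∈[1,3] of m[1,k]+m[k+1,4]+p_{0}·p_k·p_{4}.
k=1: 0 + 2000 + 4·44·10 = 3760; k=2: 704 + 240 + 4·4·10 = 1104; k=3: 800 + 0 + 4·6·10 = 1040.
Minimum: 1040 at k=3.

1040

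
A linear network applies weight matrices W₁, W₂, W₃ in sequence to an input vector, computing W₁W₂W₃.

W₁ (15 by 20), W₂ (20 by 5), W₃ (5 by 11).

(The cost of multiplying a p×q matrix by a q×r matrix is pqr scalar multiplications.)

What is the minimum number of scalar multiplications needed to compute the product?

Order (W₁(W₂W₃)): (W₂W₃): 20×5 by 5×11 → 20×11, cost 20·5·11 = 1100; (W₁(W₂W₃)): 15×20 by 20×11 → 15×11, cost 15·20·11 = 3300; cumulative 4400. Total 4400.
Order ((W₁W₂)W₃): (W₁W₂): 15×20 by 20×5 → 15×5, cost 15·20·5 = 1500; ((W₁W₂)W₃): 15×5 by 5×11 → 15×11, cost 15·5·11 = 825; cumulative 2325. Total 2325.
Minimum: 2325.

2325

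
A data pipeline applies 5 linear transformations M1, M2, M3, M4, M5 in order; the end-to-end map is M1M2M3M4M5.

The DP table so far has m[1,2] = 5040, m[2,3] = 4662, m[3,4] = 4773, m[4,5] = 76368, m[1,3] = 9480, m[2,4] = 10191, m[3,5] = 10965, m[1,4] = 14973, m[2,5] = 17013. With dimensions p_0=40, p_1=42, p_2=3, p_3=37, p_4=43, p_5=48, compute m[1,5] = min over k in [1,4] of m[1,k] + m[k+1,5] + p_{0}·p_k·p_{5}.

21765

m[1,5] = min over k∈[1,4] of m[1,k]+m[k+1,5]+p_{0}·p_k·p_{5}.
k=1: 0 + 17013 + 40·42·48 = 97653; k=2: 5040 + 10965 + 40·3·48 = 21765; k=3: 9480 + 76368 + 40·37·48 = 156888; k=4: 14973 + 0 + 40·43·48 = 97533.
Minimum: 21765 at k=2.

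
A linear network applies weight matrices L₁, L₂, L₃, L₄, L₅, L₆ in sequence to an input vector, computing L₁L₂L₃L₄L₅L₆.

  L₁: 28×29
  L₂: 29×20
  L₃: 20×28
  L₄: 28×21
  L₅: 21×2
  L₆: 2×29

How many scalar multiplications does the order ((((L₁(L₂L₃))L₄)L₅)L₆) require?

58240

(L₂L₃): 29×20 by 20×28 → 29×28, cost 29·20·28 = 16240
(L₁(L₂L₃)): 28×29 by 29×28 → 28×28, cost 28·29·28 = 22736; cumulative 38976
((L₁(L₂L₃))L₄): 28×28 by 28×21 → 28×21, cost 28·28·21 = 16464; cumulative 55440
(((L₁(L₂L₃))L₄)L₅): 28×21 by 21×2 → 28×2, cost 28·21·2 = 1176; cumulative 56616
((((L₁(L₂L₃))L₄)L₅)L₆): 28×2 by 2×29 → 28×29, cost 28·2·29 = 1624; cumulative 58240
Total: 58240 scalar multiplications.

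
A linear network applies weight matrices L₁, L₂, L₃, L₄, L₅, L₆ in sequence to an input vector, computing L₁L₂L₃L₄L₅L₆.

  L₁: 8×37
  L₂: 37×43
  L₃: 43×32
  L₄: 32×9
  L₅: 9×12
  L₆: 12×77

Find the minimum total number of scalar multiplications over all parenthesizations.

34296

Adjacent pairs: L₁L₂ = 8·37·43 = 12728; L₂L₃ = 37·43·32 = 50912; L₃L₄ = 43·32·9 = 12384; L₄L₅ = 32·9·12 = 3456; L₅L₆ = 9·12·77 = 8316.
Length 3: L₁..L₃: k=1: 0+50912+8·37·32=60384; k=2: 12728+0+8·43·32=23736 → min 23736 | L₂..L₄: k=2: 0+12384+37·43·9=26703; k=3: 50912+0+37·32·9=61568 → min 26703 | L₃..L₅: k=3: 0+3456+43·32·12=19968; k=4: 12384+0+43·9·12=17028 → min 17028 | L₄..L₆: k=4: 0+8316+32·9·77=30492; k=5: 3456+0+32·12·77=33024 → min 30492.
Length 4: L₁..L₄: k=1: 0+26703+8·37·9=29367; k=2: 12728+12384+8·43·9=28208; k=3: 23736+0+8·32·9=26040 → min 26040 | L₂..L₅: k=2: 0+17028+37·43·12=36120; k=3: 50912+3456+37·32·12=68576; k=4: 26703+0+37·9·12=30699 → min 30699 | L₃..L₆: k=3: 0+30492+43·32·77=136444; k=4: 12384+8316+43·9·77=50499; k=5: 17028+0+43·12·77=56760 → min 50499.
Length 5: L₁..L₅: k=1: 0+30699+8·37·12=34251; k=2: 12728+17028+8·43·12=33884; k=3: 23736+3456+8·32·12=30264; k=4: 26040+0+8·9·12=26904 → min 26904 | L₂..L₆: k=2: 0+50499+37·43·77=173006; k=3: 50912+30492+37·32·77=172572; k=4: 26703+8316+37·9·77=60660; k=5: 30699+0+37·12·77=64887 → min 60660.
Length 6: L₁..L₆: k=1: 0+60660+8·37·77=83452; k=2: 12728+50499+8·43·77=89715; k=3: 23736+30492+8·32·77=73940; k=4: 26040+8316+8·9·77=39900; k=5: 26904+0+8·12·77=34296 → min 34296.
Optimal order: (((((L₁L₂)L₃)L₄)L₅)L₆) with cost 34296.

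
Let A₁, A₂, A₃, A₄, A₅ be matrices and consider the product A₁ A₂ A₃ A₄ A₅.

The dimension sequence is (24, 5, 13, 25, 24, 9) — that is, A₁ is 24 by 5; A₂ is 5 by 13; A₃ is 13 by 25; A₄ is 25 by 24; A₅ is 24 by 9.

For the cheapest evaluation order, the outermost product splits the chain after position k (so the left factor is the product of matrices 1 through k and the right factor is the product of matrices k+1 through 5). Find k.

1

Adjacent pairs: A₁A₂ = 24·5·13 = 1560; A₂A₃ = 5·13·25 = 1625; A₃A₄ = 13·25·24 = 7800; A₄A₅ = 25·24·9 = 5400.
Length 3: A₁..A₃: k=1: 0+1625+24·5·25=4625; k=2: 1560+0+24·13·25=9360 → min 4625 | A₂..A₄: k=2: 0+7800+5·13·24=9360; k=3: 1625+0+5·25·24=4625 → min 4625 | A₃..A₅: k=3: 0+5400+13·25·9=8325; k=4: 7800+0+13·24·9=10608 → min 8325.
Length 4: A₁..A₄: k=1: 0+4625+24·5·24=7505; k=2: 1560+7800+24·13·24=16848; k=3: 4625+0+24·25·24=19025 → min 7505 | A₂..A₅: k=2: 0+8325+5·13·9=8910; k=3: 1625+5400+5·25·9=8150; k=4: 4625+0+5·24·9=5705 → min 5705.
Top-level splits: k=1: (A₁..A₁)·(A₂..A₅) → 0+5705+24·5·9 = 6785; k=2: (A₁..A₂)·(A₃..A₅) → 1560+8325+24·13·9 = 12693; k=3: (A₁..A₃)·(A₄..A₅) → 4625+5400+24·25·9 = 15425; k=4: (A₁..A₄)·(A₅..A₅) → 7505+0+24·24·9 = 12689.
Best split is after A₁, i.e. k = 1.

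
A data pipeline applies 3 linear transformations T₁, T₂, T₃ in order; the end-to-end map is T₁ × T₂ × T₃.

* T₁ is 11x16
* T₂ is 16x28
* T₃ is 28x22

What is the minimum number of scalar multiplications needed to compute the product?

11704

Order (T₁ × (T₂ × T₃)): (T₂ × T₃): 16×28 by 28×22 → 16×22, cost 16·28·22 = 9856; (T₁ × (T₂ × T₃)): 11×16 by 16×22 → 11×22, cost 11·16·22 = 3872; cumulative 13728. Total 13728.
Order ((T₁ × T₂) × T₃): (T₁ × T₂): 11×16 by 16×28 → 11×28, cost 11·16·28 = 4928; ((T₁ × T₂) × T₃): 11×28 by 28×22 → 11×22, cost 11·28·22 = 6776; cumulative 11704. Total 11704.
Minimum: 11704.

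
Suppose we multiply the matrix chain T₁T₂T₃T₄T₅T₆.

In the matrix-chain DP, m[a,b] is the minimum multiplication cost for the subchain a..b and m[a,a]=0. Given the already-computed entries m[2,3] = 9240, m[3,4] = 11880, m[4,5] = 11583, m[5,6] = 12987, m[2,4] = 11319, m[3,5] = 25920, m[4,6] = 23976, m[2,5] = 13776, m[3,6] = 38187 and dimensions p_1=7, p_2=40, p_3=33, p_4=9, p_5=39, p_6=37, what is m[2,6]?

23877

m[2,6] = min over k∈[2,5] of m[2,k]+m[k+1,6]+p_{1}·p_k·p_{6}.
k=2: 0 + 38187 + 7·40·37 = 48547; k=3: 9240 + 23976 + 7·33·37 = 41763; k=4: 11319 + 12987 + 7·9·37 = 26637; k=5: 13776 + 0 + 7·39·37 = 23877.
Minimum: 23877 at k=5.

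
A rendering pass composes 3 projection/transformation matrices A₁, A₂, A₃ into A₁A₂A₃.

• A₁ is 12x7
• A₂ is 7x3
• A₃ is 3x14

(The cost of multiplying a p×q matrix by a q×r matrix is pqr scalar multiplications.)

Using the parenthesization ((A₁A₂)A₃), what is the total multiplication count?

(A₁A₂): 12×7 by 7×3 → 12×3, cost 12·7·3 = 252
((A₁A₂)A₃): 12×3 by 3×14 → 12×14, cost 12·3·14 = 504; cumulative 756
Total: 756 scalar multiplications.

756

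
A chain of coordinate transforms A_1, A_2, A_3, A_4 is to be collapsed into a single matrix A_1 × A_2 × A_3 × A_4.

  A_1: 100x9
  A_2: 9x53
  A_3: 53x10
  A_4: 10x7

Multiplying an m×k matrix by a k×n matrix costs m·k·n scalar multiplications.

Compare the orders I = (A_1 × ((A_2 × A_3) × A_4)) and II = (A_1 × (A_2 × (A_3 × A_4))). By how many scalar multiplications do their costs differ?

Order I = (A_1 × ((A_2 × A_3) × A_4)): (A_2 × A_3): 9×53 by 53×10 → 9×10, cost 9·53·10 = 4770; ((A_2 × A_3) × A_4): 9×10 by 10×7 → 9×7, cost 9·10·7 = 630; cumulative 5400; (A_1 × ((A_2 × A_3) × A_4)): 100×9 by 9×7 → 100×7, cost 100·9·7 = 6300; cumulative 11700. Total 11700.
Order II = (A_1 × (A_2 × (A_3 × A_4))): (A_3 × A_4): 53×10 by 10×7 → 53×7, cost 53·10·7 = 3710; (A_2 × (A_3 × A_4)): 9×53 by 53×7 → 9×7, cost 9·53·7 = 3339; cumulative 7049; (A_1 × (A_2 × (A_3 × A_4))): 100×9 by 9×7 → 100×7, cost 100·9·7 = 6300; cumulative 13349. Total 13349.
Difference: |11700 − 13349| = 1649.

1649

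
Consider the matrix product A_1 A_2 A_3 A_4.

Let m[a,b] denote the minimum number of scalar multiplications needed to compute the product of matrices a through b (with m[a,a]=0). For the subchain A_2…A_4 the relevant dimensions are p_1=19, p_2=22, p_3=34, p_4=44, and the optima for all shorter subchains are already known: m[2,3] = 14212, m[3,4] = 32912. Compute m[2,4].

42636

m[2,4] = min over k∈[2,3] of m[2,k]+m[k+1,4]+p_{1}·p_k·p_{4}.
k=2: 0 + 32912 + 19·22·44 = 51304; k=3: 14212 + 0 + 19·34·44 = 42636.
Minimum: 42636 at k=3.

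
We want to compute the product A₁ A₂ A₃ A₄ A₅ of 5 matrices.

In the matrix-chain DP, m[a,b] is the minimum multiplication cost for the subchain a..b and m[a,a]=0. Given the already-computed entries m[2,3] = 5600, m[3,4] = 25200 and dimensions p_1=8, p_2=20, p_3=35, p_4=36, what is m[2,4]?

15680

m[2,4] = min over k∈[2,3] of m[2,k]+m[k+1,4]+p_{1}·p_k·p_{4}.
k=2: 0 + 25200 + 8·20·36 = 30960; k=3: 5600 + 0 + 8·35·36 = 15680.
Minimum: 15680 at k=3.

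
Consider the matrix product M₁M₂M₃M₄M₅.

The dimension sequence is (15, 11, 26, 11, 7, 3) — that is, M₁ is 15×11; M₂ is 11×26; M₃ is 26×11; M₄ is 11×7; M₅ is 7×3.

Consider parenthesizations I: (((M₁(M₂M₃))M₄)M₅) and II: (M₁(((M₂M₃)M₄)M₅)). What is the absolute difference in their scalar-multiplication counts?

1712

Order I = (((M₁(M₂M₃))M₄)M₅): (M₂M₃): 11×26 by 26×11 → 11×11, cost 11·26·11 = 3146; (M₁(M₂M₃)): 15×11 by 11×11 → 15×11, cost 15·11·11 = 1815; cumulative 4961; ((M₁(M₂M₃))M₄): 15×11 by 11×7 → 15×7, cost 15·11·7 = 1155; cumulative 6116; (((M₁(M₂M₃))M₄)M₅): 15×7 by 7×3 → 15×3, cost 15·7·3 = 315; cumulative 6431. Total 6431.
Order II = (M₁(((M₂M₃)M₄)M₅)): (M₂M₃): 11×26 by 26×11 → 11×11, cost 11·26·11 = 3146; ((M₂M₃)M₄): 11×11 by 11×7 → 11×7, cost 11·11·7 = 847; cumulative 3993; (((M₂M₃)M₄)M₅): 11×7 by 7×3 → 11×3, cost 11·7·3 = 231; cumulative 4224; (M₁(((M₂M₃)M₄)M₅)): 15×11 by 11×3 → 15×3, cost 15·11·3 = 495; cumulative 4719. Total 4719.
Difference: |6431 − 4719| = 1712.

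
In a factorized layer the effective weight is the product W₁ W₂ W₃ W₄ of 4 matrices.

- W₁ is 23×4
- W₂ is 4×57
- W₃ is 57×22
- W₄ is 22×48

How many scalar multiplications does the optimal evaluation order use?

13656

Adjacent pairs: W₁W₂ = 23·4·57 = 5244; W₂W₃ = 4·57·22 = 5016; W₃W₄ = 57·22·48 = 60192.
Length 3: W₁..W₃: k=1: 0+5016+23·4·22=7040; k=2: 5244+0+23·57·22=34086 → min 7040 | W₂..W₄: k=2: 0+60192+4·57·48=71136; k=3: 5016+0+4·22·48=9240 → min 9240.
Length 4: W₁..W₄: k=1: 0+9240+23·4·48=13656; k=2: 5244+60192+23·57·48=128364; k=3: 7040+0+23·22·48=31328 → min 13656.
Optimal order: (W₁ ((W₂ W₃) W₄)) with cost 13656.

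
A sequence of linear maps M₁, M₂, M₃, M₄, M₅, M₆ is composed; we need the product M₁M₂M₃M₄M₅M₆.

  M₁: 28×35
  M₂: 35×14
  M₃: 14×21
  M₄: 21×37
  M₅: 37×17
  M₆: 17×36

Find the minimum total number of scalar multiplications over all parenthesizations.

54607

Adjacent pairs: M₁M₂ = 28·35·14 = 13720; M₂M₃ = 35·14·21 = 10290; M₃M₄ = 14·21·37 = 10878; M₄M₅ = 21·37·17 = 13209; M₅M₆ = 37·17·36 = 22644.
Length 3: M₁..M₃: k=1: 0+10290+28·35·21=30870; k=2: 13720+0+28·14·21=21952 → min 21952 | M₂..M₄: k=2: 0+10878+35·14·37=29008; k=3: 10290+0+35·21·37=37485 → min 29008 | M₃..M₅: k=3: 0+13209+14·21·17=18207; k=4: 10878+0+14·37·17=19684 → min 18207 | M₄..M₆: k=4: 0+22644+21·37·36=50616; k=5: 13209+0+21·17·36=26061 → min 26061.
Length 4: M₁..M₄: k=1: 0+29008+28·35·37=65268; k=2: 13720+10878+28·14·37=39102; k=3: 21952+0+28·21·37=43708 → min 39102 | M₂..M₅: k=2: 0+18207+35·14·17=26537; k=3: 10290+13209+35·21·17=35994; k=4: 29008+0+35·37·17=51023 → min 26537 | M₃..M₆: k=3: 0+26061+14·21·36=36645; k=4: 10878+22644+14·37·36=52170; k=5: 18207+0+14·17·36=26775 → min 26775.
Length 5: M₁..M₅: k=1: 0+26537+28·35·17=43197; k=2: 13720+18207+28·14·17=38591; k=3: 21952+13209+28·21·17=45157; k=4: 39102+0+28·37·17=56714 → min 38591 | M₂..M₆: k=2: 0+26775+35·14·36=44415; k=3: 10290+26061+35·21·36=62811; k=4: 29008+22644+35·37·36=98272; k=5: 26537+0+35·17·36=47957 → min 44415.
Length 6: M₁..M₆: k=1: 0+44415+28·35·36=79695; k=2: 13720+26775+28·14·36=54607; k=3: 21952+26061+28·21·36=69181; k=4: 39102+22644+28·37·36=99042; k=5: 38591+0+28·17·36=55727 → min 54607.
Optimal order: ((M₁M₂)((M₃(M₄M₅))M₆)) with cost 54607.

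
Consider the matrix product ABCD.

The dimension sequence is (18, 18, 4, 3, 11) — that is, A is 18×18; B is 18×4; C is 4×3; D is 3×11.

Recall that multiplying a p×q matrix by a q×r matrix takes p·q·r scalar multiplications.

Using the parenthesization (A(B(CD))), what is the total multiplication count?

(CD): 4×3 by 3×11 → 4×11, cost 4·3·11 = 132
(B(CD)): 18×4 by 4×11 → 18×11, cost 18·4·11 = 792; cumulative 924
(A(B(CD))): 18×18 by 18×11 → 18×11, cost 18·18·11 = 3564; cumulative 4488
Total: 4488 scalar multiplications.

4488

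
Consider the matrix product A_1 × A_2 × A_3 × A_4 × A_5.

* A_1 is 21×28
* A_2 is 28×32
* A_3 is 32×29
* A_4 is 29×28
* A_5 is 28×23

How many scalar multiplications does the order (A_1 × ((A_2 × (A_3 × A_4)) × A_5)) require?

82628

(A_3 × A_4): 32×29 by 29×28 → 32×28, cost 32·29·28 = 25984
(A_2 × (A_3 × A_4)): 28×32 by 32×28 → 28×28, cost 28·32·28 = 25088; cumulative 51072
((A_2 × (A_3 × A_4)) × A_5): 28×28 by 28×23 → 28×23, cost 28·28·23 = 18032; cumulative 69104
(A_1 × ((A_2 × (A_3 × A_4)) × A_5)): 21×28 by 28×23 → 21×23, cost 21·28·23 = 13524; cumulative 82628
Total: 82628 scalar multiplications.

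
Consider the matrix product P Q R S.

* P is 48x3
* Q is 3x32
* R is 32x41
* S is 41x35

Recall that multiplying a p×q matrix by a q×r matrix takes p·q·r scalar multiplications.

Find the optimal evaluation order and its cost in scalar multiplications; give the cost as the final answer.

Adjacent pairs: PQ = 48·3·32 = 4608; QR = 3·32·41 = 3936; RS = 32·41·35 = 45920.
Length 3: P..R: k=1: 0+3936+48·3·41=9840; k=2: 4608+0+48·32·41=67584 → min 9840 | Q..S: k=2: 0+45920+3·32·35=49280; k=3: 3936+0+3·41·35=8241 → min 8241.
Length 4: P..S: k=1: 0+8241+48·3·35=13281; k=2: 4608+45920+48·32·35=104288; k=3: 9840+0+48·41·35=78720 → min 13281.
Optimal parenthesization: (P ((Q R) S)) with cost 13281.

13281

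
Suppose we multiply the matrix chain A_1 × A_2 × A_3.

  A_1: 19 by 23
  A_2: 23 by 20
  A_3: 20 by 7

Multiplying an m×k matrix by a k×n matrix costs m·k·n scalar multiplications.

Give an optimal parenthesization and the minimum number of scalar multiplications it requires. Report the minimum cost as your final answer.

6279

(A_1 × (A_2 × A_3)): cost 6279.
((A_1 × A_2) × A_3): cost 11400.
Optimal: (A_1 × (A_2 × A_3)) with cost 6279.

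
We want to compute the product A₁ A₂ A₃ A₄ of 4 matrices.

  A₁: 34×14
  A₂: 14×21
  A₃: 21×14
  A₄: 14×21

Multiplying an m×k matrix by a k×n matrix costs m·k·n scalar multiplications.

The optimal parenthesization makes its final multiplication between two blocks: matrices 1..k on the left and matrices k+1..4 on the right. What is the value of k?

1

Adjacent pairs: A₁A₂ = 34·14·21 = 9996; A₂A₃ = 14·21·14 = 4116; A₃A₄ = 21·14·21 = 6174.
Length 3: A₁..A₃: k=1: 0+4116+34·14·14=10780; k=2: 9996+0+34·21·14=19992 → min 10780 | A₂..A₄: k=2: 0+6174+14·21·21=12348; k=3: 4116+0+14·14·21=8232 → min 8232.
Top-level splits: k=1: (A₁..A₁)·(A₂..A₄) → 0+8232+34·14·21 = 18228; k=2: (A₁..A₂)·(A₃..A₄) → 9996+6174+34·21·21 = 31164; k=3: (A₁..A₃)·(A₄..A₄) → 10780+0+34·14·21 = 20776.
Best split is after A₁, i.e. k = 1.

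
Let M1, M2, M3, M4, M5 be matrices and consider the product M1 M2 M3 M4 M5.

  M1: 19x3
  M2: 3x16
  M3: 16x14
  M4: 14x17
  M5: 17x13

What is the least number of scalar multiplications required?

2790

Adjacent pairs: M1M2 = 19·3·16 = 912; M2M3 = 3·16·14 = 672; M3M4 = 16·14·17 = 3808; M4M5 = 14·17·13 = 3094.
Length 3: M1..M3: k=1: 0+672+19·3·14=1470; k=2: 912+0+19·16·14=5168 → min 1470 | M2..M4: k=2: 0+3808+3·16·17=4624; k=3: 672+0+3·14·17=1386 → min 1386 | M3..M5: k=3: 0+3094+16·14·13=6006; k=4: 3808+0+16·17·13=7344 → min 6006.
Length 4: M1..M4: k=1: 0+1386+19·3·17=2355; k=2: 912+3808+19·16·17=9888; k=3: 1470+0+19·14·17=5992 → min 2355 | M2..M5: k=2: 0+6006+3·16·13=6630; k=3: 672+3094+3·14·13=4312; k=4: 1386+0+3·17·13=2049 → min 2049.
Length 5: M1..M5: k=1: 0+2049+19·3·13=2790; k=2: 912+6006+19·16·13=10870; k=3: 1470+3094+19·14·13=8022; k=4: 2355+0+19·17·13=6554 → min 2790.
Optimal order: (M1 (((M2 M3) M4) M5)) with cost 2790.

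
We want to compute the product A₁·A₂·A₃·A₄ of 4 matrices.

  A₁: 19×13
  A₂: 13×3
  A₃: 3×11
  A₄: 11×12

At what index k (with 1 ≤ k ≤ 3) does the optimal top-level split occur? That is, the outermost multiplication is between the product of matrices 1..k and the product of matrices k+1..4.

Adjacent pairs: A₁A₂ = 19·13·3 = 741; A₂A₃ = 13·3·11 = 429; A₃A₄ = 3·11·12 = 396.
Length 3: A₁..A₃: k=1: 0+429+19·13·11=3146; k=2: 741+0+19·3·11=1368 → min 1368 | A₂..A₄: k=2: 0+396+13·3·12=864; k=3: 429+0+13·11·12=2145 → min 864.
Top-level splits: k=1: (A₁..A₁)·(A₂..A₄) → 0+864+19·13·12 = 3828; k=2: (A₁..A₂)·(A₃..A₄) → 741+396+19·3·12 = 1821; k=3: (A₁..A₃)·(A₄..A₄) → 1368+0+19·11·12 = 3876.
Best split is after A₂, i.e. k = 2.

2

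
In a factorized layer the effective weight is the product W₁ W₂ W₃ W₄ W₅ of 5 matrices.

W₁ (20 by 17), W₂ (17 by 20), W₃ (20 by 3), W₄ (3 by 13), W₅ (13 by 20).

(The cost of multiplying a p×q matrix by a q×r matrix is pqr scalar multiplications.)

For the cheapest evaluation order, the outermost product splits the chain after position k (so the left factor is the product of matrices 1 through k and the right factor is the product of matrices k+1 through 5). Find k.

Adjacent pairs: W₁W₂ = 20·17·20 = 6800; W₂W₃ = 17·20·3 = 1020; W₃W₄ = 20·3·13 = 780; W₄W₅ = 3·13·20 = 780.
Length 3: W₁..W₃: k=1: 0+1020+20·17·3=2040; k=2: 6800+0+20·20·3=8000 → min 2040 | W₂..W₄: k=2: 0+780+17·20·13=5200; k=3: 1020+0+17·3·13=1683 → min 1683 | W₃..W₅: k=3: 0+780+20·3·20=1980; k=4: 780+0+20·13·20=5980 → min 1980.
Length 4: W₁..W₄: k=1: 0+1683+20·17·13=6103; k=2: 6800+780+20·20·13=12780; k=3: 2040+0+20·3·13=2820 → min 2820 | W₂..W₅: k=2: 0+1980+17·20·20=8780; k=3: 1020+780+17·3·20=2820; k=4: 1683+0+17·13·20=6103 → min 2820.
Top-level splits: k=1: (W₁..W₁)·(W₂..W₅) → 0+2820+20·17·20 = 9620; k=2: (W₁..W₂)·(W₃..W₅) → 6800+1980+20·20·20 = 16780; k=3: (W₁..W₃)·(W₄..W₅) → 2040+780+20·3·20 = 4020; k=4: (W₁..W₄)·(W₅..W₅) → 2820+0+20·13·20 = 8020.
Best split is after W₃, i.e. k = 3.

3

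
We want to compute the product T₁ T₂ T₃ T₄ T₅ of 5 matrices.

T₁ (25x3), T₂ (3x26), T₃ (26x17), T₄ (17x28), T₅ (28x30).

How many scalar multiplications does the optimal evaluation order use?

Adjacent pairs: T₁T₂ = 25·3·26 = 1950; T₂T₃ = 3·26·17 = 1326; T₃T₄ = 26·17·28 = 12376; T₄T₅ = 17·28·30 = 14280.
Length 3: T₁..T₃: k=1: 0+1326+25·3·17=2601; k=2: 1950+0+25·26·17=13000 → min 2601 | T₂..T₄: k=2: 0+12376+3·26·28=14560; k=3: 1326+0+3·17·28=2754 → min 2754 | T₃..T₅: k=3: 0+14280+26·17·30=27540; k=4: 12376+0+26·28·30=34216 → min 27540.
Length 4: T₁..T₄: k=1: 0+2754+25·3·28=4854; k=2: 1950+12376+25·26·28=32526; k=3: 2601+0+25·17·28=14501 → min 4854 | T₂..T₅: k=2: 0+27540+3·26·30=29880; k=3: 1326+14280+3·17·30=17136; k=4: 2754+0+3·28·30=5274 → min 5274.
Length 5: T₁..T₅: k=1: 0+5274+25·3·30=7524; k=2: 1950+27540+25·26·30=48990; k=3: 2601+14280+25·17·30=29631; k=4: 4854+0+25·28·30=25854 → min 7524.
Optimal order: (T₁ (((T₂ T₃) T₄) T₅)) with cost 7524.

7524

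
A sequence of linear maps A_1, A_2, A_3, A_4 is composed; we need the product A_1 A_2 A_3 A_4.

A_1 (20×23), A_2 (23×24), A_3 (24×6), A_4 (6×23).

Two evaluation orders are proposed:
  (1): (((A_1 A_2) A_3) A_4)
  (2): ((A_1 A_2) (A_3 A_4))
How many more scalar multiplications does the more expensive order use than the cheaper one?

Order (1) = (((A_1 A_2) A_3) A_4): (A_1 A_2): 20×23 by 23×24 → 20×24, cost 20·23·24 = 11040; ((A_1 A_2) A_3): 20×24 by 24×6 → 20×6, cost 20·24·6 = 2880; cumulative 13920; (((A_1 A_2) A_3) A_4): 20×6 by 6×23 → 20×23, cost 20·6·23 = 2760; cumulative 16680. Total 16680.
Order (2) = ((A_1 A_2) (A_3 A_4)): (A_1 A_2): 20×23 by 23×24 → 20×24, cost 20·23·24 = 11040; (A_3 A_4): 24×6 by 6×23 → 24×23, cost 24·6·23 = 3312; ((A_1 A_2) (A_3 A_4)): 20×24 by 24×23 → 20×23, cost 20·24·23 = 11040; cumulative 25392. Total 25392.
Difference: |16680 − 25392| = 8712.

8712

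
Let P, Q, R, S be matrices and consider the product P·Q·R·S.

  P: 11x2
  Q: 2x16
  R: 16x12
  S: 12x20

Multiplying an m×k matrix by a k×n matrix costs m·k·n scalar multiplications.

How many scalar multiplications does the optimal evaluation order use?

1304

Adjacent pairs: PQ = 11·2·16 = 352; QR = 2·16·12 = 384; RS = 16·12·20 = 3840.
Length 3: P..R: k=1: 0+384+11·2·12=648; k=2: 352+0+11·16·12=2464 → min 648 | Q..S: k=2: 0+3840+2·16·20=4480; k=3: 384+0+2·12·20=864 → min 864.
Length 4: P..S: k=1: 0+864+11·2·20=1304; k=2: 352+3840+11·16·20=7712; k=3: 648+0+11·12·20=3288 → min 1304.
Optimal order: (P·((Q·R)·S)) with cost 1304.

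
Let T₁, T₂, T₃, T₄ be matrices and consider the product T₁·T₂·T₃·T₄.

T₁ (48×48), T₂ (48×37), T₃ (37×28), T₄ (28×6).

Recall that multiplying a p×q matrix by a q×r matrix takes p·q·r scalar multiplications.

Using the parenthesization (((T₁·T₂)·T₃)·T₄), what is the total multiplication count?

143040

(T₁·T₂): 48×48 by 48×37 → 48×37, cost 48·48·37 = 85248
((T₁·T₂)·T₃): 48×37 by 37×28 → 48×28, cost 48·37·28 = 49728; cumulative 134976
(((T₁·T₂)·T₃)·T₄): 48×28 by 28×6 → 48×6, cost 48·28·6 = 8064; cumulative 143040
Total: 143040 scalar multiplications.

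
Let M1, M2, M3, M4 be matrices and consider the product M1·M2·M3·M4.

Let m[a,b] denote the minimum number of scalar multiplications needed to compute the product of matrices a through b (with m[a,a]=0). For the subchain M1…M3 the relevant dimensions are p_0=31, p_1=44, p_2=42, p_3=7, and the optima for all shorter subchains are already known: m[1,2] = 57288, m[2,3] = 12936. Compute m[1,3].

m[1,3] = min over k∈[1,2] of m[1,k]+m[k+1,3]+p_{0}·p_k·p_{3}.
k=1: 0 + 12936 + 31·44·7 = 22484; k=2: 57288 + 0 + 31·42·7 = 66402.
Minimum: 22484 at k=1.

22484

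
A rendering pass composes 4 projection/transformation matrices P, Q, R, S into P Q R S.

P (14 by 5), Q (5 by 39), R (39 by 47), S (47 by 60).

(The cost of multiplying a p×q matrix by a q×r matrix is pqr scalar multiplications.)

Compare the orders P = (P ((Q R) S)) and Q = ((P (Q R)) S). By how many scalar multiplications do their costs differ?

24470

Order P = (P ((Q R) S)): (Q R): 5×39 by 39×47 → 5×47, cost 5·39·47 = 9165; ((Q R) S): 5×47 by 47×60 → 5×60, cost 5·47·60 = 14100; cumulative 23265; (P ((Q R) S)): 14×5 by 5×60 → 14×60, cost 14·5·60 = 4200; cumulative 27465. Total 27465.
Order Q = ((P (Q R)) S): (Q R): 5×39 by 39×47 → 5×47, cost 5·39·47 = 9165; (P (Q R)): 14×5 by 5×47 → 14×47, cost 14·5·47 = 3290; cumulative 12455; ((P (Q R)) S): 14×47 by 47×60 → 14×60, cost 14·47·60 = 39480; cumulative 51935. Total 51935.
Difference: |27465 − 51935| = 24470.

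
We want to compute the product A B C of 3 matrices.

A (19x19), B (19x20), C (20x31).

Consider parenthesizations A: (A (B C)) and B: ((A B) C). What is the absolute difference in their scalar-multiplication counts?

Order A = (A (B C)): (B C): 19×20 by 20×31 → 19×31, cost 19·20·31 = 11780; (A (B C)): 19×19 by 19×31 → 19×31, cost 19·19·31 = 11191; cumulative 22971. Total 22971.
Order B = ((A B) C): (A B): 19×19 by 19×20 → 19×20, cost 19·19·20 = 7220; ((A B) C): 19×20 by 20×31 → 19×31, cost 19·20·31 = 11780; cumulative 19000. Total 19000.
Difference: |22971 − 19000| = 3971.

3971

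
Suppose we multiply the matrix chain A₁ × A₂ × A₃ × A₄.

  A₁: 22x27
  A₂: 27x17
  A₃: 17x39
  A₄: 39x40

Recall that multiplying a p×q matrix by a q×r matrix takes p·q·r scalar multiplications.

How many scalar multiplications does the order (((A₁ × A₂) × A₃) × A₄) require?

59004

(A₁ × A₂): 22×27 by 27×17 → 22×17, cost 22·27·17 = 10098
((A₁ × A₂) × A₃): 22×17 by 17×39 → 22×39, cost 22·17·39 = 14586; cumulative 24684
(((A₁ × A₂) × A₃) × A₄): 22×39 by 39×40 → 22×40, cost 22·39·40 = 34320; cumulative 59004
Total: 59004 scalar multiplications.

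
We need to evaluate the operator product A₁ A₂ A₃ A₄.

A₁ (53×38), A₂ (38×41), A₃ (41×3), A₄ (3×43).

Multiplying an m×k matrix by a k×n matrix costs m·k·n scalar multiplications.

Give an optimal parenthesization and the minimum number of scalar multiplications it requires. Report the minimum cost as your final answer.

17553

Adjacent pairs: A₁A₂ = 53·38·41 = 82574; A₂A₃ = 38·41·3 = 4674; A₃A₄ = 41·3·43 = 5289.
Length 3: A₁..A₃: k=1: 0+4674+53·38·3=10716; k=2: 82574+0+53·41·3=89093 → min 10716 | A₂..A₄: k=2: 0+5289+38·41·43=72283; k=3: 4674+0+38·3·43=9576 → min 9576.
Length 4: A₁..A₄: k=1: 0+9576+53·38·43=96178; k=2: 82574+5289+53·41·43=181302; k=3: 10716+0+53·3·43=17553 → min 17553.
Optimal parenthesization: ((A₁ (A₂ A₃)) A₄) with cost 17553.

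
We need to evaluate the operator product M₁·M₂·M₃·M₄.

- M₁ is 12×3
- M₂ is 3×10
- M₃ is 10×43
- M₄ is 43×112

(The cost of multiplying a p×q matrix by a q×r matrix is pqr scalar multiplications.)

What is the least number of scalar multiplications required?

19770

Adjacent pairs: M₁M₂ = 12·3·10 = 360; M₂M₃ = 3·10·43 = 1290; M₃M₄ = 10·43·112 = 48160.
Length 3: M₁..M₃: k=1: 0+1290+12·3·43=2838; k=2: 360+0+12·10·43=5520 → min 2838 | M₂..M₄: k=2: 0+48160+3·10·112=51520; k=3: 1290+0+3·43·112=15738 → min 15738.
Length 4: M₁..M₄: k=1: 0+15738+12·3·112=19770; k=2: 360+48160+12·10·112=61960; k=3: 2838+0+12·43·112=60630 → min 19770.
Optimal order: (M₁·((M₂·M₃)·M₄)) with cost 19770.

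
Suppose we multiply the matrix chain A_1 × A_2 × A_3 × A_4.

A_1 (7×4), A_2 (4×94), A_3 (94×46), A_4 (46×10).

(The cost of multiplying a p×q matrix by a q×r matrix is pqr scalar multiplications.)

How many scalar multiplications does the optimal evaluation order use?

Adjacent pairs: A_1A_2 = 7·4·94 = 2632; A_2A_3 = 4·94·46 = 17296; A_3A_4 = 94·46·10 = 43240.
Length 3: A_1..A_3: k=1: 0+17296+7·4·46=18584; k=2: 2632+0+7·94·46=32900 → min 18584 | A_2..A_4: k=2: 0+43240+4·94·10=47000; k=3: 17296+0+4·46·10=19136 → min 19136.
Length 4: A_1..A_4: k=1: 0+19136+7·4·10=19416; k=2: 2632+43240+7·94·10=52452; k=3: 18584+0+7·46·10=21804 → min 19416.
Optimal order: (A_1 × ((A_2 × A_3) × A_4)) with cost 19416.

19416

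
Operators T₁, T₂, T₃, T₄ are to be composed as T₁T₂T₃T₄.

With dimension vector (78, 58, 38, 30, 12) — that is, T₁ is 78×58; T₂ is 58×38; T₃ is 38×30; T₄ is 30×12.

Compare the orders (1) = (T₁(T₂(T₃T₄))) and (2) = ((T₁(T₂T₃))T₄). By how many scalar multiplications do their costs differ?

Order (1) = (T₁(T₂(T₃T₄))): (T₃T₄): 38×30 by 30×12 → 38×12, cost 38·30·12 = 13680; (T₂(T₃T₄)): 58×38 by 38×12 → 58×12, cost 58·38·12 = 26448; cumulative 40128; (T₁(T₂(T₃T₄))): 78×58 by 58×12 → 78×12, cost 78·58·12 = 54288; cumulative 94416. Total 94416.
Order (2) = ((T₁(T₂T₃))T₄): (T₂T₃): 58×38 by 38×30 → 58×30, cost 58·38·30 = 66120; (T₁(T₂T₃)): 78×58 by 58×30 → 78×30, cost 78·58·30 = 135720; cumulative 201840; ((T₁(T₂T₃))T₄): 78×30 by 30×12 → 78×12, cost 78·30·12 = 28080; cumulative 229920. Total 229920.
Difference: |94416 − 229920| = 135504.

135504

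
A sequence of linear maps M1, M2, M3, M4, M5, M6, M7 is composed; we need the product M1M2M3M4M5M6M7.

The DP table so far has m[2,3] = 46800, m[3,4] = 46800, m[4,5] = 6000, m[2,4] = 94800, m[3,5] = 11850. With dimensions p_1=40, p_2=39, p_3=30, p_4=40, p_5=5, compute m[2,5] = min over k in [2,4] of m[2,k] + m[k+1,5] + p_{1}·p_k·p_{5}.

m[2,5] = min over k∈[2,4] of m[2,k]+m[k+1,5]+p_{1}·p_k·p_{5}.
k=2: 0 + 11850 + 40·39·5 = 19650; k=3: 46800 + 6000 + 40·30·5 = 58800; k=4: 94800 + 0 + 40·40·5 = 102800.
Minimum: 19650 at k=2.

19650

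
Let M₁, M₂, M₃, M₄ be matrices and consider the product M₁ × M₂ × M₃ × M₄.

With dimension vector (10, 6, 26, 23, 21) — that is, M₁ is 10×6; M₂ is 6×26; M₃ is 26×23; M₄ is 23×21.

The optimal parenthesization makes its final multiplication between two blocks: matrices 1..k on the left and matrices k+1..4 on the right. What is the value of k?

Adjacent pairs: M₁M₂ = 10·6·26 = 1560; M₂M₃ = 6·26·23 = 3588; M₃M₄ = 26·23·21 = 12558.
Length 3: M₁..M₃: k=1: 0+3588+10·6·23=4968; k=2: 1560+0+10·26·23=7540 → min 4968 | M₂..M₄: k=2: 0+12558+6·26·21=15834; k=3: 3588+0+6·23·21=6486 → min 6486.
Top-level splits: k=1: (M₁..M₁)·(M₂..M₄) → 0+6486+10·6·21 = 7746; k=2: (M₁..M₂)·(M₃..M₄) → 1560+12558+10·26·21 = 19578; k=3: (M₁..M₃)·(M₄..M₄) → 4968+0+10·23·21 = 9798.
Best split is after M₁, i.e. k = 1.

1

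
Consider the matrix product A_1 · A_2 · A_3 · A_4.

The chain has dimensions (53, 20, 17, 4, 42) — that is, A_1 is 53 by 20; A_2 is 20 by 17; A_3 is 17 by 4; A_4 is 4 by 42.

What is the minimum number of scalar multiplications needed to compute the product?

Adjacent pairs: A_1A_2 = 53·20·17 = 18020; A_2A_3 = 20·17·4 = 1360; A_3A_4 = 17·4·42 = 2856.
Length 3: A_1..A_3: k=1: 0+1360+53·20·4=5600; k=2: 18020+0+53·17·4=21624 → min 5600 | A_2..A_4: k=2: 0+2856+20·17·42=17136; k=3: 1360+0+20·4·42=4720 → min 4720.
Length 4: A_1..A_4: k=1: 0+4720+53·20·42=49240; k=2: 18020+2856+53·17·42=58718; k=3: 5600+0+53·4·42=14504 → min 14504.
Optimal order: ((A_1 · (A_2 · A_3)) · A_4) with cost 14504.

14504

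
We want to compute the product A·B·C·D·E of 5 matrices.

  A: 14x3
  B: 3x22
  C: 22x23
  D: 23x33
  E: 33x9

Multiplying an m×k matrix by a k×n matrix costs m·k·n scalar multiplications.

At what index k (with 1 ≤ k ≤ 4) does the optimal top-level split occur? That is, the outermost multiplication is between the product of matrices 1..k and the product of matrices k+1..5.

1

Adjacent pairs: AB = 14·3·22 = 924; BC = 3·22·23 = 1518; CD = 22·23·33 = 16698; DE = 23·33·9 = 6831.
Length 3: A..C: k=1: 0+1518+14·3·23=2484; k=2: 924+0+14·22·23=8008 → min 2484 | B..D: k=2: 0+16698+3·22·33=18876; k=3: 1518+0+3·23·33=3795 → min 3795 | C..E: k=3: 0+6831+22·23·9=11385; k=4: 16698+0+22·33·9=23232 → min 11385.
Length 4: A..D: k=1: 0+3795+14·3·33=5181; k=2: 924+16698+14·22·33=27786; k=3: 2484+0+14·23·33=13110 → min 5181 | B..E: k=2: 0+11385+3·22·9=11979; k=3: 1518+6831+3·23·9=8970; k=4: 3795+0+3·33·9=4686 → min 4686.
Top-level splits: k=1: (A..A)·(B..E) → 0+4686+14·3·9 = 5064; k=2: (A..B)·(C..E) → 924+11385+14·22·9 = 15081; k=3: (A..C)·(D..E) → 2484+6831+14·23·9 = 12213; k=4: (A..D)·(E..E) → 5181+0+14·33·9 = 9339.
Best split is after A, i.e. k = 1.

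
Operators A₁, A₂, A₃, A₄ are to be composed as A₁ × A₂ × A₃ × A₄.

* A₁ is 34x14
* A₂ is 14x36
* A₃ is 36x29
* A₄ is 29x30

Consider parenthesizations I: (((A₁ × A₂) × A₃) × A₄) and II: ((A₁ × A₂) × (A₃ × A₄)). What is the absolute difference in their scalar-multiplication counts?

Order I = (((A₁ × A₂) × A₃) × A₄): (A₁ × A₂): 34×14 by 14×36 → 34×36, cost 34·14·36 = 17136; ((A₁ × A₂) × A₃): 34×36 by 36×29 → 34×29, cost 34·36·29 = 35496; cumulative 52632; (((A₁ × A₂) × A₃) × A₄): 34×29 by 29×30 → 34×30, cost 34·29·30 = 29580; cumulative 82212. Total 82212.
Order II = ((A₁ × A₂) × (A₃ × A₄)): (A₁ × A₂): 34×14 by 14×36 → 34×36, cost 34·14·36 = 17136; (A₃ × A₄): 36×29 by 29×30 → 36×30, cost 36·29·30 = 31320; ((A₁ × A₂) × (A₃ × A₄)): 34×36 by 36×30 → 34×30, cost 34·36·30 = 36720; cumulative 85176. Total 85176.
Difference: |82212 − 85176| = 2964.

2964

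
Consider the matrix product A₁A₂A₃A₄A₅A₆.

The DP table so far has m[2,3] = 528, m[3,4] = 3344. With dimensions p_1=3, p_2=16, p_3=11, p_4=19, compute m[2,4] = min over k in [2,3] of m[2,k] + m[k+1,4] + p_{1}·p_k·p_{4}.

m[2,4] = min over k∈[2,3] of m[2,k]+m[k+1,4]+p_{1}·p_k·p_{4}.
k=2: 0 + 3344 + 3·16·19 = 4256; k=3: 528 + 0 + 3·11·19 = 1155.
Minimum: 1155 at k=3.

1155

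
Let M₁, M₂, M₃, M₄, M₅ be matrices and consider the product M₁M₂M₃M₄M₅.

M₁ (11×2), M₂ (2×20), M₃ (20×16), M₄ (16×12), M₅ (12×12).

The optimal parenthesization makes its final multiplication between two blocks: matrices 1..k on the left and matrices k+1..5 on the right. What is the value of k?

Adjacent pairs: M₁M₂ = 11·2·20 = 440; M₂M₃ = 2·20·16 = 640; M₃M₄ = 20·16·12 = 3840; M₄M₅ = 16·12·12 = 2304.
Length 3: M₁..M₃: k=1: 0+640+11·2·16=992; k=2: 440+0+11·20·16=3960 → min 992 | M₂..M₄: k=2: 0+3840+2·20·12=4320; k=3: 640+0+2·16·12=1024 → min 1024 | M₃..M₅: k=3: 0+2304+20·16·12=6144; k=4: 3840+0+20·12·12=6720 → min 6144.
Length 4: M₁..M₄: k=1: 0+1024+11·2·12=1288; k=2: 440+3840+11·20·12=6920; k=3: 992+0+11·16·12=3104 → min 1288 | M₂..M₅: k=2: 0+6144+2·20·12=6624; k=3: 640+2304+2·16·12=3328; k=4: 1024+0+2·12·12=1312 → min 1312.
Top-level splits: k=1: (M₁..M₁)·(M₂..M₅) → 0+1312+11·2·12 = 1576; k=2: (M₁..M₂)·(M₃..M₅) → 440+6144+11·20·12 = 9224; k=3: (M₁..M₃)·(M₄..M₅) → 992+2304+11·16·12 = 5408; k=4: (M₁..M₄)·(M₅..M₅) → 1288+0+11·12·12 = 2872.
Best split is after M₁, i.e. k = 1.

1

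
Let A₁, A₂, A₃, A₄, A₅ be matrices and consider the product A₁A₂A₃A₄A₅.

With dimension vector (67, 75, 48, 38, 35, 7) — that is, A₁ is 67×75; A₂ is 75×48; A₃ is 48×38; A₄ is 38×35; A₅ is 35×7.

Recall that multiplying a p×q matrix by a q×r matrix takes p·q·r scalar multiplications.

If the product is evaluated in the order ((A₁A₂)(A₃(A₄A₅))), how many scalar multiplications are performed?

285790

(A₁A₂): 67×75 by 75×48 → 67×48, cost 67·75·48 = 241200
(A₄A₅): 38×35 by 35×7 → 38×7, cost 38·35·7 = 9310
(A₃(A₄A₅)): 48×38 by 38×7 → 48×7, cost 48·38·7 = 12768; cumulative 22078
((A₁A₂)(A₃(A₄A₅))): 67×48 by 48×7 → 67×7, cost 67·48·7 = 22512; cumulative 285790
Total: 285790 scalar multiplications.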